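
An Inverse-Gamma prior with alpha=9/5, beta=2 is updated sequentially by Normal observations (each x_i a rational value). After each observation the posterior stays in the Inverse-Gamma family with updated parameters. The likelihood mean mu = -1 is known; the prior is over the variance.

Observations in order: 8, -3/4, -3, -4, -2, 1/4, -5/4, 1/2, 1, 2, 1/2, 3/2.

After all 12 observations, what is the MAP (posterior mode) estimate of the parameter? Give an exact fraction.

obs 1: x=8 → posterior Inverse-Gamma(23/10, 85/2)
obs 2: x=-3/4 → posterior Inverse-Gamma(14/5, 1361/32)
obs 3: x=-3 → posterior Inverse-Gamma(33/10, 1425/32)
obs 4: x=-4 → posterior Inverse-Gamma(19/5, 1569/32)
obs 5: x=-2 → posterior Inverse-Gamma(43/10, 1585/32)
obs 6: x=1/4 → posterior Inverse-Gamma(24/5, 805/16)
obs 7: x=-5/4 → posterior Inverse-Gamma(53/10, 1611/32)
obs 8: x=1/2 → posterior Inverse-Gamma(29/5, 1647/32)
obs 9: x=1 → posterior Inverse-Gamma(63/10, 1711/32)
obs 10: x=2 → posterior Inverse-Gamma(34/5, 1855/32)
obs 11: x=1/2 → posterior Inverse-Gamma(73/10, 1891/32)
obs 12: x=3/2 → posterior Inverse-Gamma(39/5, 1991/32)

905/128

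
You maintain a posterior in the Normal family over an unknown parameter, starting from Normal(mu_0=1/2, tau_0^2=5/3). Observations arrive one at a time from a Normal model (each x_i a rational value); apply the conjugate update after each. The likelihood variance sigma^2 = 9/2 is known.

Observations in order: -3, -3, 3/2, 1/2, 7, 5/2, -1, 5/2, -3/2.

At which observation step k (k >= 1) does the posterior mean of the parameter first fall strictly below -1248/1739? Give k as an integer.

k = 2

obs 1: x=-3 → posterior Normal(-33/74, 45/37)
obs 2: x=-3 → posterior Normal(-93/94, 45/47)
obs 3: x=3/2 → posterior Normal(-21/38, 15/19)
obs 4: x=1/2 → posterior Normal(-53/134, 45/67)
obs 5: x=7 → posterior Normal(87/154, 45/77)
obs 6: x=5/2 → posterior Normal(137/174, 15/29)
obs 7: x=-1 → posterior Normal(117/194, 45/97)
obs 8: x=5/2 → posterior Normal(167/214, 45/107)
obs 9: x=-3/2 → posterior Normal(137/234, 5/13)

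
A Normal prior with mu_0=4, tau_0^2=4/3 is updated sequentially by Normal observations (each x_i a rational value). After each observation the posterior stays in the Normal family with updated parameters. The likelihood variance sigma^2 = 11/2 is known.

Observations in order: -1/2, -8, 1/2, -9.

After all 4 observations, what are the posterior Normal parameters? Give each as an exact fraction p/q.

obs 1: x=-1/2 → posterior Normal(128/41, 44/41)
obs 2: x=-8 → posterior Normal(64/49, 44/49)
obs 3: x=1/2 → posterior Normal(68/57, 44/57)
obs 4: x=-9 → posterior Normal(-4/65, 44/65)

mu_0=-4/65, tau_0^2=44/65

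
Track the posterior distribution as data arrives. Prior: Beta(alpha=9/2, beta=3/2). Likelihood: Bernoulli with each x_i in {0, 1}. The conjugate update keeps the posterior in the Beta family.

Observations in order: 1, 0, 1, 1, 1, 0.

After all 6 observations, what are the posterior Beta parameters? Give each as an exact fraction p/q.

alpha=17/2, beta=7/2

obs 1: x=1 → posterior Beta(11/2, 3/2)
obs 2: x=0 → posterior Beta(11/2, 5/2)
obs 3: x=1 → posterior Beta(13/2, 5/2)
obs 4: x=1 → posterior Beta(15/2, 5/2)
obs 5: x=1 → posterior Beta(17/2, 5/2)
obs 6: x=0 → posterior Beta(17/2, 7/2)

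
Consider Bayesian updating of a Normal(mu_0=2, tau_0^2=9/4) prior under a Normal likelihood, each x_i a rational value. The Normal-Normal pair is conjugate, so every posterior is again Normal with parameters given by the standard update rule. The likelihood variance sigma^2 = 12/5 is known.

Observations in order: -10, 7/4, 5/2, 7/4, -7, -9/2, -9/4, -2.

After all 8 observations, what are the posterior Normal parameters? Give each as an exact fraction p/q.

mu_0=-1057/544, tau_0^2=9/34

obs 1: x=-10 → posterior Normal(-118/31, 36/31)
obs 2: x=7/4 → posterior Normal(-367/184, 18/23)
obs 3: x=5/2 → posterior Normal(-217/244, 36/61)
obs 4: x=7/4 → posterior Normal(-7/19, 9/19)
obs 5: x=-7 → posterior Normal(-19/13, 36/91)
obs 6: x=-9/2 → posterior Normal(-401/212, 18/53)
obs 7: x=-9/4 → posterior Normal(-937/484, 36/121)
obs 8: x=-2 → posterior Normal(-1057/544, 9/34)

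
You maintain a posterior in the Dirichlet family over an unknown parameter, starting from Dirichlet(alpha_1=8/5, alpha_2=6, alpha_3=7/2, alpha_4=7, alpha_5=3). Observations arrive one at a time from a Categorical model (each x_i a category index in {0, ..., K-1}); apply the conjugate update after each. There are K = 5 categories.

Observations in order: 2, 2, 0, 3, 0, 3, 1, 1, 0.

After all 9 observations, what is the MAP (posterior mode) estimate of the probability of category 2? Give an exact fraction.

45/251

obs 1: x=2 → posterior Dirichlet(8/5, 6, 9/2, 7, 3)
obs 2: x=2 → posterior Dirichlet(8/5, 6, 11/2, 7, 3)
obs 3: x=0 → posterior Dirichlet(13/5, 6, 11/2, 7, 3)
obs 4: x=3 → posterior Dirichlet(13/5, 6, 11/2, 8, 3)
obs 5: x=0 → posterior Dirichlet(18/5, 6, 11/2, 8, 3)
obs 6: x=3 → posterior Dirichlet(18/5, 6, 11/2, 9, 3)
obs 7: x=1 → posterior Dirichlet(18/5, 7, 11/2, 9, 3)
obs 8: x=1 → posterior Dirichlet(18/5, 8, 11/2, 9, 3)
obs 9: x=0 → posterior Dirichlet(23/5, 8, 11/2, 9, 3)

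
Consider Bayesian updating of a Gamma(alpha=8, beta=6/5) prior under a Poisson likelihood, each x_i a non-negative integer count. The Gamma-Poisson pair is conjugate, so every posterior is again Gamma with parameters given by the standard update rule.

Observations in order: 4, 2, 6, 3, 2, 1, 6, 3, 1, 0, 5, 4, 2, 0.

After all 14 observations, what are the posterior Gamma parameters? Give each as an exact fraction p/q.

alpha=47, beta=76/5

obs 1: x=4 → posterior Gamma(12, 11/5)
obs 2: x=2 → posterior Gamma(14, 16/5)
obs 3: x=6 → posterior Gamma(20, 21/5)
obs 4: x=3 → posterior Gamma(23, 26/5)
obs 5: x=2 → posterior Gamma(25, 31/5)
obs 6: x=1 → posterior Gamma(26, 36/5)
obs 7: x=6 → posterior Gamma(32, 41/5)
obs 8: x=3 → posterior Gamma(35, 46/5)
obs 9: x=1 → posterior Gamma(36, 51/5)
obs 10: x=0 → posterior Gamma(36, 56/5)
obs 11: x=5 → posterior Gamma(41, 61/5)
obs 12: x=4 → posterior Gamma(45, 66/5)
obs 13: x=2 → posterior Gamma(47, 71/5)
obs 14: x=0 → posterior Gamma(47, 76/5)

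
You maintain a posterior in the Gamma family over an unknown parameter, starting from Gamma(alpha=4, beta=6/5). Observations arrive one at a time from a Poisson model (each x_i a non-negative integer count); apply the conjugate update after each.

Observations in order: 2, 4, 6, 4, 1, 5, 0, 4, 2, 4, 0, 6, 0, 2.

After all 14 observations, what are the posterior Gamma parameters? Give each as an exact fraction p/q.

alpha=44, beta=76/5

obs 1: x=2 → posterior Gamma(6, 11/5)
obs 2: x=4 → posterior Gamma(10, 16/5)
obs 3: x=6 → posterior Gamma(16, 21/5)
obs 4: x=4 → posterior Gamma(20, 26/5)
obs 5: x=1 → posterior Gamma(21, 31/5)
obs 6: x=5 → posterior Gamma(26, 36/5)
obs 7: x=0 → posterior Gamma(26, 41/5)
obs 8: x=4 → posterior Gamma(30, 46/5)
obs 9: x=2 → posterior Gamma(32, 51/5)
obs 10: x=4 → posterior Gamma(36, 56/5)
obs 11: x=0 → posterior Gamma(36, 61/5)
obs 12: x=6 → posterior Gamma(42, 66/5)
obs 13: x=0 → posterior Gamma(42, 71/5)
obs 14: x=2 → posterior Gamma(44, 76/5)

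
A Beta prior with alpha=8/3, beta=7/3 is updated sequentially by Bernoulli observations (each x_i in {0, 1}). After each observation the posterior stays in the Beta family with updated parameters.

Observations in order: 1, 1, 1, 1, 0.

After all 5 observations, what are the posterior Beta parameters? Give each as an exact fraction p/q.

alpha=20/3, beta=10/3

obs 1: x=1 → posterior Beta(11/3, 7/3)
obs 2: x=1 → posterior Beta(14/3, 7/3)
obs 3: x=1 → posterior Beta(17/3, 7/3)
obs 4: x=1 → posterior Beta(20/3, 7/3)
obs 5: x=0 → posterior Beta(20/3, 10/3)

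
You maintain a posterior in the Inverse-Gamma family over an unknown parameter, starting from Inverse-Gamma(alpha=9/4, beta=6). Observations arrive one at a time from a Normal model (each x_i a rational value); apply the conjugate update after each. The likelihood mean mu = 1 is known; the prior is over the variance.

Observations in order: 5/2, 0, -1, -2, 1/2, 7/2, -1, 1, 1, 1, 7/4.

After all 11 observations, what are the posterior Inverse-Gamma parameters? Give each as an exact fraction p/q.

obs 1: x=5/2 → posterior Inverse-Gamma(11/4, 57/8)
obs 2: x=0 → posterior Inverse-Gamma(13/4, 61/8)
obs 3: x=-1 → posterior Inverse-Gamma(15/4, 77/8)
obs 4: x=-2 → posterior Inverse-Gamma(17/4, 113/8)
obs 5: x=1/2 → posterior Inverse-Gamma(19/4, 57/4)
obs 6: x=7/2 → posterior Inverse-Gamma(21/4, 139/8)
obs 7: x=-1 → posterior Inverse-Gamma(23/4, 155/8)
obs 8: x=1 → posterior Inverse-Gamma(25/4, 155/8)
obs 9: x=1 → posterior Inverse-Gamma(27/4, 155/8)
obs 10: x=1 → posterior Inverse-Gamma(29/4, 155/8)
obs 11: x=7/4 → posterior Inverse-Gamma(31/4, 629/32)

alpha=31/4, beta=629/32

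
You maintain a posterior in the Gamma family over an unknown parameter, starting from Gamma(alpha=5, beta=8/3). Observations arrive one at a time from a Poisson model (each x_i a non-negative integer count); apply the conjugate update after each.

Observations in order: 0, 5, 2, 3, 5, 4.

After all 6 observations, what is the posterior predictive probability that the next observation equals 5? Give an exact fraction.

217486233815518549086891430802581660631040/2567686153161211134561828214731016126483469

obs 1: x=0 → posterior Gamma(5, 11/3)
obs 2: x=5 → posterior Gamma(10, 14/3)
obs 3: x=2 → posterior Gamma(12, 17/3)
obs 4: x=3 → posterior Gamma(15, 20/3)
obs 5: x=5 → posterior Gamma(20, 23/3)
obs 6: x=4 → posterior Gamma(24, 26/3)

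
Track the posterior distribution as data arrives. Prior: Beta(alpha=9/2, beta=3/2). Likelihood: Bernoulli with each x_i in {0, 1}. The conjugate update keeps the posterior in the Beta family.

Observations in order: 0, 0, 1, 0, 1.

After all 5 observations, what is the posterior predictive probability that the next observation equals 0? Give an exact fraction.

obs 1: x=0 → posterior Beta(9/2, 5/2)
obs 2: x=0 → posterior Beta(9/2, 7/2)
obs 3: x=1 → posterior Beta(11/2, 7/2)
obs 4: x=0 → posterior Beta(11/2, 9/2)
obs 5: x=1 → posterior Beta(13/2, 9/2)

9/22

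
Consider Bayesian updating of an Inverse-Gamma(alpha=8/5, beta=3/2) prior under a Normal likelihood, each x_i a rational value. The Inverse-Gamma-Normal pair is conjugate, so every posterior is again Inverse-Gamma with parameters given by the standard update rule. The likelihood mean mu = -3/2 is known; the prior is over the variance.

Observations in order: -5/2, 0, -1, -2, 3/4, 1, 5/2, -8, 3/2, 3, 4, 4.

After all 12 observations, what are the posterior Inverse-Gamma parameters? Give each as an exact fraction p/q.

alpha=38/5, beta=2657/32

obs 1: x=-5/2 → posterior Inverse-Gamma(21/10, 2)
obs 2: x=0 → posterior Inverse-Gamma(13/5, 25/8)
obs 3: x=-1 → posterior Inverse-Gamma(31/10, 13/4)
obs 4: x=-2 → posterior Inverse-Gamma(18/5, 27/8)
obs 5: x=3/4 → posterior Inverse-Gamma(41/10, 189/32)
obs 6: x=1 → posterior Inverse-Gamma(23/5, 289/32)
obs 7: x=5/2 → posterior Inverse-Gamma(51/10, 545/32)
obs 8: x=-8 → posterior Inverse-Gamma(28/5, 1221/32)
obs 9: x=3/2 → posterior Inverse-Gamma(61/10, 1365/32)
obs 10: x=3 → posterior Inverse-Gamma(33/5, 1689/32)
obs 11: x=4 → posterior Inverse-Gamma(71/10, 2173/32)
obs 12: x=4 → posterior Inverse-Gamma(38/5, 2657/32)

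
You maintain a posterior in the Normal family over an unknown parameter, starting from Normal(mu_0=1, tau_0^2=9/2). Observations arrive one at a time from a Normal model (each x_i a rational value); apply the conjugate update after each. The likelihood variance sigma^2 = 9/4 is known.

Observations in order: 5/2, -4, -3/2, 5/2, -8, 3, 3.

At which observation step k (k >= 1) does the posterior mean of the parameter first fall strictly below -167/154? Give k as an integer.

k = 5

obs 1: x=5/2 → posterior Normal(2, 3/2)
obs 2: x=-4 → posterior Normal(-2/5, 9/10)
obs 3: x=-3/2 → posterior Normal(-5/7, 9/14)
obs 4: x=5/2 → posterior Normal(0, 1/2)
obs 5: x=-8 → posterior Normal(-16/11, 9/22)
obs 6: x=3 → posterior Normal(-10/13, 9/26)
obs 7: x=3 → posterior Normal(-4/15, 3/10)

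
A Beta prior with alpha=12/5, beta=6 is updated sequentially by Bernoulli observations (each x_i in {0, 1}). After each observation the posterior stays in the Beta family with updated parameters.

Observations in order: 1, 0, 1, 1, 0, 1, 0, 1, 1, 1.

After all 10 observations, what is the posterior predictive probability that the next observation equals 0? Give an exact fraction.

obs 1: x=1 → posterior Beta(17/5, 6)
obs 2: x=0 → posterior Beta(17/5, 7)
obs 3: x=1 → posterior Beta(22/5, 7)
obs 4: x=1 → posterior Beta(27/5, 7)
obs 5: x=0 → posterior Beta(27/5, 8)
obs 6: x=1 → posterior Beta(32/5, 8)
obs 7: x=0 → posterior Beta(32/5, 9)
obs 8: x=1 → posterior Beta(37/5, 9)
obs 9: x=1 → posterior Beta(42/5, 9)
obs 10: x=1 → posterior Beta(47/5, 9)

45/92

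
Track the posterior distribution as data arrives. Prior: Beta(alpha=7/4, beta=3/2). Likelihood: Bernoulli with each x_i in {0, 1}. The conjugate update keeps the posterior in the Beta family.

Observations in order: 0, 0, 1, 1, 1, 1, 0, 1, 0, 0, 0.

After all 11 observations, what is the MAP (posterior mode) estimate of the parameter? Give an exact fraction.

23/49

obs 1: x=0 → posterior Beta(7/4, 5/2)
obs 2: x=0 → posterior Beta(7/4, 7/2)
obs 3: x=1 → posterior Beta(11/4, 7/2)
obs 4: x=1 → posterior Beta(15/4, 7/2)
obs 5: x=1 → posterior Beta(19/4, 7/2)
obs 6: x=1 → posterior Beta(23/4, 7/2)
obs 7: x=0 → posterior Beta(23/4, 9/2)
obs 8: x=1 → posterior Beta(27/4, 9/2)
obs 9: x=0 → posterior Beta(27/4, 11/2)
obs 10: x=0 → posterior Beta(27/4, 13/2)
obs 11: x=0 → posterior Beta(27/4, 15/2)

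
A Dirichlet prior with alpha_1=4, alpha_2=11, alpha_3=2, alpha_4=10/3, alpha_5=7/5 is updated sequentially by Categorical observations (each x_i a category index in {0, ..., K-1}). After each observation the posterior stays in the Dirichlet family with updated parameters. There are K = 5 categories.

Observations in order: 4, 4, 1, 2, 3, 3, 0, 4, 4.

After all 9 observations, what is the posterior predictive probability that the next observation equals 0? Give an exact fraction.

75/461

obs 1: x=4 → posterior Dirichlet(4, 11, 2, 10/3, 12/5)
obs 2: x=4 → posterior Dirichlet(4, 11, 2, 10/3, 17/5)
obs 3: x=1 → posterior Dirichlet(4, 12, 2, 10/3, 17/5)
obs 4: x=2 → posterior Dirichlet(4, 12, 3, 10/3, 17/5)
obs 5: x=3 → posterior Dirichlet(4, 12, 3, 13/3, 17/5)
obs 6: x=3 → posterior Dirichlet(4, 12, 3, 16/3, 17/5)
obs 7: x=0 → posterior Dirichlet(5, 12, 3, 16/3, 17/5)
obs 8: x=4 → posterior Dirichlet(5, 12, 3, 16/3, 22/5)
obs 9: x=4 → posterior Dirichlet(5, 12, 3, 16/3, 27/5)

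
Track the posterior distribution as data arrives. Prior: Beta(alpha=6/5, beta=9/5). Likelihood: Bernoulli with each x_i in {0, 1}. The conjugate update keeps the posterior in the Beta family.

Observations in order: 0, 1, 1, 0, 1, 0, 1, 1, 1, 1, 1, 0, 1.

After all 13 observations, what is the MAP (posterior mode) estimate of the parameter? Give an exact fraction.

obs 1: x=0 → posterior Beta(6/5, 14/5)
obs 2: x=1 → posterior Beta(11/5, 14/5)
obs 3: x=1 → posterior Beta(16/5, 14/5)
obs 4: x=0 → posterior Beta(16/5, 19/5)
obs 5: x=1 → posterior Beta(21/5, 19/5)
obs 6: x=0 → posterior Beta(21/5, 24/5)
obs 7: x=1 → posterior Beta(26/5, 24/5)
obs 8: x=1 → posterior Beta(31/5, 24/5)
obs 9: x=1 → posterior Beta(36/5, 24/5)
obs 10: x=1 → posterior Beta(41/5, 24/5)
obs 11: x=1 → posterior Beta(46/5, 24/5)
obs 12: x=0 → posterior Beta(46/5, 29/5)
obs 13: x=1 → posterior Beta(51/5, 29/5)

23/35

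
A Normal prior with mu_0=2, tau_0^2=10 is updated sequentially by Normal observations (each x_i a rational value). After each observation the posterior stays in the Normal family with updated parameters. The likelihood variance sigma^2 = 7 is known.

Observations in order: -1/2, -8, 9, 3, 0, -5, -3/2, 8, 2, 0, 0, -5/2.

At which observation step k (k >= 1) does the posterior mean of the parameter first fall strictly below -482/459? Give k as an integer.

k = 2

obs 1: x=-1/2 → posterior Normal(9/17, 70/17)
obs 2: x=-8 → posterior Normal(-71/27, 70/27)
obs 3: x=9 → posterior Normal(19/37, 70/37)
obs 4: x=3 → posterior Normal(49/47, 70/47)
obs 5: x=0 → posterior Normal(49/57, 70/57)
obs 6: x=-5 → posterior Normal(-1/67, 70/67)
obs 7: x=-3/2 → posterior Normal(-16/77, 10/11)
obs 8: x=8 → posterior Normal(64/87, 70/87)
obs 9: x=2 → posterior Normal(84/97, 70/97)
obs 10: x=0 → posterior Normal(84/107, 70/107)
obs 11: x=0 → posterior Normal(28/39, 70/117)
obs 12: x=-5/2 → posterior Normal(59/127, 70/127)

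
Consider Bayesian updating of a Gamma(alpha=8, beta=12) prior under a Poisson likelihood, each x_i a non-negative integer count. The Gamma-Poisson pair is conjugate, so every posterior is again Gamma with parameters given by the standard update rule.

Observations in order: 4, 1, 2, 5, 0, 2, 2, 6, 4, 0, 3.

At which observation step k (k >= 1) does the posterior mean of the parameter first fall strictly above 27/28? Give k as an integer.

k = 3

obs 1: x=4 → posterior Gamma(12, 13)
obs 2: x=1 → posterior Gamma(13, 14)
obs 3: x=2 → posterior Gamma(15, 15)
obs 4: x=5 → posterior Gamma(20, 16)
obs 5: x=0 → posterior Gamma(20, 17)
obs 6: x=2 → posterior Gamma(22, 18)
obs 7: x=2 → posterior Gamma(24, 19)
obs 8: x=6 → posterior Gamma(30, 20)
obs 9: x=4 → posterior Gamma(34, 21)
obs 10: x=0 → posterior Gamma(34, 22)
obs 11: x=3 → posterior Gamma(37, 23)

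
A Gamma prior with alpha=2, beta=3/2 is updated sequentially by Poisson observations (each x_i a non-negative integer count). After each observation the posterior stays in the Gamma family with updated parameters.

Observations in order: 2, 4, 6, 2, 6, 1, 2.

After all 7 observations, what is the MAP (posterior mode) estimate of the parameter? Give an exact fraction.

48/17

obs 1: x=2 → posterior Gamma(4, 5/2)
obs 2: x=4 → posterior Gamma(8, 7/2)
obs 3: x=6 → posterior Gamma(14, 9/2)
obs 4: x=2 → posterior Gamma(16, 11/2)
obs 5: x=6 → posterior Gamma(22, 13/2)
obs 6: x=1 → posterior Gamma(23, 15/2)
obs 7: x=2 → posterior Gamma(25, 17/2)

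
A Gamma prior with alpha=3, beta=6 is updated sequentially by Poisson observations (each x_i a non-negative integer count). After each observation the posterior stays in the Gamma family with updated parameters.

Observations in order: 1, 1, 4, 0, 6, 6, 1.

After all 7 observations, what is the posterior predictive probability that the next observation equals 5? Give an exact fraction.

obs 1: x=1 → posterior Gamma(4, 7)
obs 2: x=1 → posterior Gamma(5, 8)
obs 3: x=4 → posterior Gamma(9, 9)
obs 4: x=0 → posterior Gamma(9, 10)
obs 5: x=6 → posterior Gamma(15, 11)
obs 6: x=6 → posterior Gamma(21, 12)
obs 7: x=1 → posterior Gamma(22, 13)

52818690347967592204312933205/2204940994486570282611246104576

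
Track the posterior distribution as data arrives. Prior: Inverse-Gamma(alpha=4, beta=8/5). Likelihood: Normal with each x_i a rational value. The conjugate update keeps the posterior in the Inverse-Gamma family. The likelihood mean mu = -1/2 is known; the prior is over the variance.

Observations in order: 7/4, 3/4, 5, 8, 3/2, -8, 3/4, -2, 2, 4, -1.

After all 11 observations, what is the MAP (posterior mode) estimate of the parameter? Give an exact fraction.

obs 1: x=7/4 → posterior Inverse-Gamma(9/2, 661/160)
obs 2: x=3/4 → posterior Inverse-Gamma(5, 393/80)
obs 3: x=5 → posterior Inverse-Gamma(11/2, 1603/80)
obs 4: x=8 → posterior Inverse-Gamma(6, 4493/80)
obs 5: x=3/2 → posterior Inverse-Gamma(13/2, 4653/80)
obs 6: x=-8 → posterior Inverse-Gamma(7, 6903/80)
obs 7: x=3/4 → posterior Inverse-Gamma(15/2, 13931/160)
obs 8: x=-2 → posterior Inverse-Gamma(8, 14111/160)
obs 9: x=2 → posterior Inverse-Gamma(17/2, 14611/160)
obs 10: x=4 → posterior Inverse-Gamma(9, 16231/160)
obs 11: x=-1 → posterior Inverse-Gamma(19/2, 16251/160)

5417/560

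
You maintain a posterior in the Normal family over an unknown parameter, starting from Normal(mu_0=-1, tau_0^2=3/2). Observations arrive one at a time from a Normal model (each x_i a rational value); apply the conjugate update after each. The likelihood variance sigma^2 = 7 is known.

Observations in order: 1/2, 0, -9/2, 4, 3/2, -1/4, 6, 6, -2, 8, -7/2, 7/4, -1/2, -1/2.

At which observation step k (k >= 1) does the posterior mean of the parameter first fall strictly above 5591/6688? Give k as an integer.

k = 10

obs 1: x=1/2 → posterior Normal(-25/34, 21/17)
obs 2: x=0 → posterior Normal(-5/8, 21/20)
obs 3: x=-9/2 → posterior Normal(-26/23, 21/23)
obs 4: x=4 → posterior Normal(-7/13, 21/26)
obs 5: x=3/2 → posterior Normal(-19/58, 21/29)
obs 6: x=-1/4 → posterior Normal(-41/128, 21/32)
obs 7: x=6 → posterior Normal(31/140, 3/5)
obs 8: x=6 → posterior Normal(103/152, 21/38)
obs 9: x=-2 → posterior Normal(79/164, 21/41)
obs 10: x=8 → posterior Normal(175/176, 21/44)
obs 11: x=-7/2 → posterior Normal(133/188, 21/47)
obs 12: x=7/4 → posterior Normal(77/100, 21/50)
obs 13: x=-1/2 → posterior Normal(37/53, 21/53)
obs 14: x=-1/2 → posterior Normal(71/112, 3/8)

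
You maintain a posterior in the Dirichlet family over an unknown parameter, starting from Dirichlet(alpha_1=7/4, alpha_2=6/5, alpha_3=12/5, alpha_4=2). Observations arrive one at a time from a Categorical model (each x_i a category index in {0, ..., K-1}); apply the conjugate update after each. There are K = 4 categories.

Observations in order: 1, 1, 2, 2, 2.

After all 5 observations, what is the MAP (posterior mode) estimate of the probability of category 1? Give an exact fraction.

44/167

obs 1: x=1 → posterior Dirichlet(7/4, 11/5, 12/5, 2)
obs 2: x=1 → posterior Dirichlet(7/4, 16/5, 12/5, 2)
obs 3: x=2 → posterior Dirichlet(7/4, 16/5, 17/5, 2)
obs 4: x=2 → posterior Dirichlet(7/4, 16/5, 22/5, 2)
obs 5: x=2 → posterior Dirichlet(7/4, 16/5, 27/5, 2)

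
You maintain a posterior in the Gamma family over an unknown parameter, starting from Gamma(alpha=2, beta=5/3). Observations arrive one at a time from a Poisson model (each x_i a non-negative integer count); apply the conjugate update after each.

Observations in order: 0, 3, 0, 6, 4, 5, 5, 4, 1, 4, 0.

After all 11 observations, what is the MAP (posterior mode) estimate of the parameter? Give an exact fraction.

obs 1: x=0 → posterior Gamma(2, 8/3)
obs 2: x=3 → posterior Gamma(5, 11/3)
obs 3: x=0 → posterior Gamma(5, 14/3)
obs 4: x=6 → posterior Gamma(11, 17/3)
obs 5: x=4 → posterior Gamma(15, 20/3)
obs 6: x=5 → posterior Gamma(20, 23/3)
obs 7: x=5 → posterior Gamma(25, 26/3)
obs 8: x=4 → posterior Gamma(29, 29/3)
obs 9: x=1 → posterior Gamma(30, 32/3)
obs 10: x=4 → posterior Gamma(34, 35/3)
obs 11: x=0 → posterior Gamma(34, 38/3)

99/38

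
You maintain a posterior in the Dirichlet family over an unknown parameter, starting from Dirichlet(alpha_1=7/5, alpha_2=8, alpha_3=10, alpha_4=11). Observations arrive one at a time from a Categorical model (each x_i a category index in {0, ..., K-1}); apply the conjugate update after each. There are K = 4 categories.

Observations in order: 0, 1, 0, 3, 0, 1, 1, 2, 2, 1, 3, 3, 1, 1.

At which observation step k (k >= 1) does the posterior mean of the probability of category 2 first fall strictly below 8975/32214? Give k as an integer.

obs 1: x=0 → posterior Dirichlet(12/5, 8, 10, 11)
obs 2: x=1 → posterior Dirichlet(12/5, 9, 10, 11)
obs 3: x=0 → posterior Dirichlet(17/5, 9, 10, 11)
obs 4: x=3 → posterior Dirichlet(17/5, 9, 10, 12)
obs 5: x=0 → posterior Dirichlet(22/5, 9, 10, 12)
obs 6: x=1 → posterior Dirichlet(22/5, 10, 10, 12)
obs 7: x=1 → posterior Dirichlet(22/5, 11, 10, 12)
obs 8: x=2 → posterior Dirichlet(22/5, 11, 11, 12)
obs 9: x=2 → posterior Dirichlet(22/5, 11, 12, 12)
obs 10: x=1 → posterior Dirichlet(22/5, 12, 12, 12)
obs 11: x=3 → posterior Dirichlet(22/5, 12, 12, 13)
obs 12: x=3 → posterior Dirichlet(22/5, 12, 12, 14)
obs 13: x=1 → posterior Dirichlet(22/5, 13, 12, 14)
obs 14: x=1 → posterior Dirichlet(22/5, 14, 12, 14)

k = 6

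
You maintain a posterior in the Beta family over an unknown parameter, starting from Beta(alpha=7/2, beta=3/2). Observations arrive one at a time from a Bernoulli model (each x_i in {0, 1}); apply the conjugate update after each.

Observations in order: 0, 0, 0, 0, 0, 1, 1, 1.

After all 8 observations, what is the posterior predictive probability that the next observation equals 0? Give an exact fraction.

1/2

obs 1: x=0 → posterior Beta(7/2, 5/2)
obs 2: x=0 → posterior Beta(7/2, 7/2)
obs 3: x=0 → posterior Beta(7/2, 9/2)
obs 4: x=0 → posterior Beta(7/2, 11/2)
obs 5: x=0 → posterior Beta(7/2, 13/2)
obs 6: x=1 → posterior Beta(9/2, 13/2)
obs 7: x=1 → posterior Beta(11/2, 13/2)
obs 8: x=1 → posterior Beta(13/2, 13/2)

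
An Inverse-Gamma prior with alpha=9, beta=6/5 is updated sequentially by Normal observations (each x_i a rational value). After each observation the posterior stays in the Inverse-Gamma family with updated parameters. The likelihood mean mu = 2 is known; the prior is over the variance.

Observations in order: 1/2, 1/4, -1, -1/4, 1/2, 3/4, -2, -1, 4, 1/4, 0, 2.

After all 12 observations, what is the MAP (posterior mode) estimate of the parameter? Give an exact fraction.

1233/640

obs 1: x=1/2 → posterior Inverse-Gamma(19/2, 93/40)
obs 2: x=1/4 → posterior Inverse-Gamma(10, 617/160)
obs 3: x=-1 → posterior Inverse-Gamma(21/2, 1337/160)
obs 4: x=-1/4 → posterior Inverse-Gamma(11, 871/80)
obs 5: x=1/2 → posterior Inverse-Gamma(23/2, 961/80)
obs 6: x=3/4 → posterior Inverse-Gamma(12, 2047/160)
obs 7: x=-2 → posterior Inverse-Gamma(25/2, 3327/160)
obs 8: x=-1 → posterior Inverse-Gamma(13, 4047/160)
obs 9: x=4 → posterior Inverse-Gamma(27/2, 4367/160)
obs 10: x=1/4 → posterior Inverse-Gamma(14, 1153/40)
obs 11: x=0 → posterior Inverse-Gamma(29/2, 1233/40)
obs 12: x=2 → posterior Inverse-Gamma(15, 1233/40)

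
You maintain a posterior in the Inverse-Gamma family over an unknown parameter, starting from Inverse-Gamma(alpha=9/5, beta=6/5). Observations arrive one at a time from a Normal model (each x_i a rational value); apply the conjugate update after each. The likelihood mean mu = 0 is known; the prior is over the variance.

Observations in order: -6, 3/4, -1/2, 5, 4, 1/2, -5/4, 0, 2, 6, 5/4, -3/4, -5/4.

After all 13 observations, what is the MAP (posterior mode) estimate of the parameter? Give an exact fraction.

10057/1488

obs 1: x=-6 → posterior Inverse-Gamma(23/10, 96/5)
obs 2: x=3/4 → posterior Inverse-Gamma(14/5, 3117/160)
obs 3: x=-1/2 → posterior Inverse-Gamma(33/10, 3137/160)
obs 4: x=5 → posterior Inverse-Gamma(19/5, 5137/160)
obs 5: x=4 → posterior Inverse-Gamma(43/10, 6417/160)
obs 6: x=1/2 → posterior Inverse-Gamma(24/5, 6437/160)
obs 7: x=-5/4 → posterior Inverse-Gamma(53/10, 3281/80)
obs 8: x=0 → posterior Inverse-Gamma(29/5, 3281/80)
obs 9: x=2 → posterior Inverse-Gamma(63/10, 3441/80)
obs 10: x=6 → posterior Inverse-Gamma(34/5, 4881/80)
obs 11: x=5/4 → posterior Inverse-Gamma(73/10, 9887/160)
obs 12: x=-3/4 → posterior Inverse-Gamma(39/5, 2483/40)
obs 13: x=-5/4 → posterior Inverse-Gamma(83/10, 10057/160)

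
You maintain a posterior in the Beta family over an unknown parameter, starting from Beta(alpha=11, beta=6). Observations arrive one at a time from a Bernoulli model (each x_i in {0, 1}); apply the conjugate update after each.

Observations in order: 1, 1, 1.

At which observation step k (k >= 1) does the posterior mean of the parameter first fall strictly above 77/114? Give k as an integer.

obs 1: x=1 → posterior Beta(12, 6)
obs 2: x=1 → posterior Beta(13, 6)
obs 3: x=1 → posterior Beta(14, 6)

k = 2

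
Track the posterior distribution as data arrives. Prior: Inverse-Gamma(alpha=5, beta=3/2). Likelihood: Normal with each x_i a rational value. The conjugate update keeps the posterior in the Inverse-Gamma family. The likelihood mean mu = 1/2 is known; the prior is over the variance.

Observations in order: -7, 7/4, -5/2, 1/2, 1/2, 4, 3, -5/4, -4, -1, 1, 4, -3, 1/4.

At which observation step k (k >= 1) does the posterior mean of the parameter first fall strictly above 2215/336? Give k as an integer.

obs 1: x=-7 → posterior Inverse-Gamma(11/2, 237/8)
obs 2: x=7/4 → posterior Inverse-Gamma(6, 973/32)
obs 3: x=-5/2 → posterior Inverse-Gamma(13/2, 1117/32)
obs 4: x=1/2 → posterior Inverse-Gamma(7, 1117/32)
obs 5: x=1/2 → posterior Inverse-Gamma(15/2, 1117/32)
obs 6: x=4 → posterior Inverse-Gamma(8, 1313/32)
obs 7: x=3 → posterior Inverse-Gamma(17/2, 1413/32)
obs 8: x=-5/4 → posterior Inverse-Gamma(9, 731/16)
obs 9: x=-4 → posterior Inverse-Gamma(19/2, 893/16)
obs 10: x=-1 → posterior Inverse-Gamma(10, 911/16)
obs 11: x=1 → posterior Inverse-Gamma(21/2, 913/16)
obs 12: x=4 → posterior Inverse-Gamma(11, 1011/16)
obs 13: x=-3 → posterior Inverse-Gamma(23/2, 1109/16)
obs 14: x=1/4 → posterior Inverse-Gamma(12, 2219/32)

k = 13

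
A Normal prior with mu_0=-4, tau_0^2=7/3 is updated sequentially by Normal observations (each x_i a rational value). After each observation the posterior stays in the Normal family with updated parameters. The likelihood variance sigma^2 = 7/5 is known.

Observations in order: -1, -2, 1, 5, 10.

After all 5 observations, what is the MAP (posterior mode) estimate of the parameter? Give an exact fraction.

53/28

obs 1: x=-1 → posterior Normal(-17/8, 7/8)
obs 2: x=-2 → posterior Normal(-27/13, 7/13)
obs 3: x=1 → posterior Normal(-11/9, 7/18)
obs 4: x=5 → posterior Normal(3/23, 7/23)
obs 5: x=10 → posterior Normal(53/28, 1/4)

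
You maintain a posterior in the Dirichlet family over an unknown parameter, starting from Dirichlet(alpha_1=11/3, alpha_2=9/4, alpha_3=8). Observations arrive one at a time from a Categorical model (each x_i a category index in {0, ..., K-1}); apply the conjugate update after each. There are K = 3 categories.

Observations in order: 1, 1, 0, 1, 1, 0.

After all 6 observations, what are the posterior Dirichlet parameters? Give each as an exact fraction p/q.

obs 1: x=1 → posterior Dirichlet(11/3, 13/4, 8)
obs 2: x=1 → posterior Dirichlet(11/3, 17/4, 8)
obs 3: x=0 → posterior Dirichlet(14/3, 17/4, 8)
obs 4: x=1 → posterior Dirichlet(14/3, 21/4, 8)
obs 5: x=1 → posterior Dirichlet(14/3, 25/4, 8)
obs 6: x=0 → posterior Dirichlet(17/3, 25/4, 8)

alpha_1=17/3, alpha_2=25/4, alpha_3=8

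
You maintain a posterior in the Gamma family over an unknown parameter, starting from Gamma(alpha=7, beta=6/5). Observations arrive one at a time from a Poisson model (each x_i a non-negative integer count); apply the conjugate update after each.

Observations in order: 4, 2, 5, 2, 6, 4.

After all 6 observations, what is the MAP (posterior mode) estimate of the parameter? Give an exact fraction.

obs 1: x=4 → posterior Gamma(11, 11/5)
obs 2: x=2 → posterior Gamma(13, 16/5)
obs 3: x=5 → posterior Gamma(18, 21/5)
obs 4: x=2 → posterior Gamma(20, 26/5)
obs 5: x=6 → posterior Gamma(26, 31/5)
obs 6: x=4 → posterior Gamma(30, 36/5)

145/36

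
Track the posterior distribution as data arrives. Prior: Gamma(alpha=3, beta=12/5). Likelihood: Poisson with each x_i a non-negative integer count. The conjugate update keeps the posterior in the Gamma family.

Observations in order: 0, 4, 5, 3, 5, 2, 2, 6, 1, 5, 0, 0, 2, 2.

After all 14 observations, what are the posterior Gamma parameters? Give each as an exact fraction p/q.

obs 1: x=0 → posterior Gamma(3, 17/5)
obs 2: x=4 → posterior Gamma(7, 22/5)
obs 3: x=5 → posterior Gamma(12, 27/5)
obs 4: x=3 → posterior Gamma(15, 32/5)
obs 5: x=5 → posterior Gamma(20, 37/5)
obs 6: x=2 → posterior Gamma(22, 42/5)
obs 7: x=2 → posterior Gamma(24, 47/5)
obs 8: x=6 → posterior Gamma(30, 52/5)
obs 9: x=1 → posterior Gamma(31, 57/5)
obs 10: x=5 → posterior Gamma(36, 62/5)
obs 11: x=0 → posterior Gamma(36, 67/5)
obs 12: x=0 → posterior Gamma(36, 72/5)
obs 13: x=2 → posterior Gamma(38, 77/5)
obs 14: x=2 → posterior Gamma(40, 82/5)

alpha=40, beta=82/5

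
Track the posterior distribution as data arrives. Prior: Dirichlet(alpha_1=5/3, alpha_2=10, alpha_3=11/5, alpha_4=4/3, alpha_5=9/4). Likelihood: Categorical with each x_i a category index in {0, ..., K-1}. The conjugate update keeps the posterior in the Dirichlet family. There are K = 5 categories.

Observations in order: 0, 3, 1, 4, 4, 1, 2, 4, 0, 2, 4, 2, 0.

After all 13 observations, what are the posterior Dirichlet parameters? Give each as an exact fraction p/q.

alpha_1=14/3, alpha_2=12, alpha_3=26/5, alpha_4=7/3, alpha_5=25/4

obs 1: x=0 → posterior Dirichlet(8/3, 10, 11/5, 4/3, 9/4)
obs 2: x=3 → posterior Dirichlet(8/3, 10, 11/5, 7/3, 9/4)
obs 3: x=1 → posterior Dirichlet(8/3, 11, 11/5, 7/3, 9/4)
obs 4: x=4 → posterior Dirichlet(8/3, 11, 11/5, 7/3, 13/4)
obs 5: x=4 → posterior Dirichlet(8/3, 11, 11/5, 7/3, 17/4)
obs 6: x=1 → posterior Dirichlet(8/3, 12, 11/5, 7/3, 17/4)
obs 7: x=2 → posterior Dirichlet(8/3, 12, 16/5, 7/3, 17/4)
obs 8: x=4 → posterior Dirichlet(8/3, 12, 16/5, 7/3, 21/4)
obs 9: x=0 → posterior Dirichlet(11/3, 12, 16/5, 7/3, 21/4)
obs 10: x=2 → posterior Dirichlet(11/3, 12, 21/5, 7/3, 21/4)
obs 11: x=4 → posterior Dirichlet(11/3, 12, 21/5, 7/3, 25/4)
obs 12: x=2 → posterior Dirichlet(11/3, 12, 26/5, 7/3, 25/4)
obs 13: x=0 → posterior Dirichlet(14/3, 12, 26/5, 7/3, 25/4)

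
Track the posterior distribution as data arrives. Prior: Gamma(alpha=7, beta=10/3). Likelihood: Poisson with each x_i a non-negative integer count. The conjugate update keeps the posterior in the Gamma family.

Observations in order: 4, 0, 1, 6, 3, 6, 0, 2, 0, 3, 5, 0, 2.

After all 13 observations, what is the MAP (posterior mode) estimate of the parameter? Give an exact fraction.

obs 1: x=4 → posterior Gamma(11, 13/3)
obs 2: x=0 → posterior Gamma(11, 16/3)
obs 3: x=1 → posterior Gamma(12, 19/3)
obs 4: x=6 → posterior Gamma(18, 22/3)
obs 5: x=3 → posterior Gamma(21, 25/3)
obs 6: x=6 → posterior Gamma(27, 28/3)
obs 7: x=0 → posterior Gamma(27, 31/3)
obs 8: x=2 → posterior Gamma(29, 34/3)
obs 9: x=0 → posterior Gamma(29, 37/3)
obs 10: x=3 → posterior Gamma(32, 40/3)
obs 11: x=5 → posterior Gamma(37, 43/3)
obs 12: x=0 → posterior Gamma(37, 46/3)
obs 13: x=2 → posterior Gamma(39, 49/3)

114/49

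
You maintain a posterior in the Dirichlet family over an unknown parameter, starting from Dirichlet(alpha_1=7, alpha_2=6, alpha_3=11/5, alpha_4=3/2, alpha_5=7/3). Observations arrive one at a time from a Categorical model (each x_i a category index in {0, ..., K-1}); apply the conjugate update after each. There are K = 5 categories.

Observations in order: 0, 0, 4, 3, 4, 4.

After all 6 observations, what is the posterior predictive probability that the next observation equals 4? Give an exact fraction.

obs 1: x=0 → posterior Dirichlet(8, 6, 11/5, 3/2, 7/3)
obs 2: x=0 → posterior Dirichlet(9, 6, 11/5, 3/2, 7/3)
obs 3: x=4 → posterior Dirichlet(9, 6, 11/5, 3/2, 10/3)
obs 4: x=3 → posterior Dirichlet(9, 6, 11/5, 5/2, 10/3)
obs 5: x=4 → posterior Dirichlet(9, 6, 11/5, 5/2, 13/3)
obs 6: x=4 → posterior Dirichlet(9, 6, 11/5, 5/2, 16/3)

160/751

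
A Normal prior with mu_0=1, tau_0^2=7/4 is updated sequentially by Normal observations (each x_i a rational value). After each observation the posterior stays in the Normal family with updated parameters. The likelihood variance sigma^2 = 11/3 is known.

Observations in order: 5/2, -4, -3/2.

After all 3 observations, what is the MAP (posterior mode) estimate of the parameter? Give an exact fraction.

-19/107

obs 1: x=5/2 → posterior Normal(193/130, 77/65)
obs 2: x=-4 → posterior Normal(25/172, 77/86)
obs 3: x=-3/2 → posterior Normal(-19/107, 77/107)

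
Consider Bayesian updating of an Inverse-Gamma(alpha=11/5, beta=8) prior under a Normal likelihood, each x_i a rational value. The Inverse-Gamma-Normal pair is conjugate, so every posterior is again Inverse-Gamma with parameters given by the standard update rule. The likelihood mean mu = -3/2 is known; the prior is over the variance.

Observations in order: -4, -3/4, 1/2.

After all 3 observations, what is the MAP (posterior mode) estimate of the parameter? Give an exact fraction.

obs 1: x=-4 → posterior Inverse-Gamma(27/10, 89/8)
obs 2: x=-3/4 → posterior Inverse-Gamma(16/5, 365/32)
obs 3: x=1/2 → posterior Inverse-Gamma(37/10, 429/32)

2145/752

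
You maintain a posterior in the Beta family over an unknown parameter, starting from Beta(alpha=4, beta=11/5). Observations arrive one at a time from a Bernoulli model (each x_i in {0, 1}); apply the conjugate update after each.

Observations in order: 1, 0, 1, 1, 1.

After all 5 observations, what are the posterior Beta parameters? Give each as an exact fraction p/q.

obs 1: x=1 → posterior Beta(5, 11/5)
obs 2: x=0 → posterior Beta(5, 16/5)
obs 3: x=1 → posterior Beta(6, 16/5)
obs 4: x=1 → posterior Beta(7, 16/5)
obs 5: x=1 → posterior Beta(8, 16/5)

alpha=8, beta=16/5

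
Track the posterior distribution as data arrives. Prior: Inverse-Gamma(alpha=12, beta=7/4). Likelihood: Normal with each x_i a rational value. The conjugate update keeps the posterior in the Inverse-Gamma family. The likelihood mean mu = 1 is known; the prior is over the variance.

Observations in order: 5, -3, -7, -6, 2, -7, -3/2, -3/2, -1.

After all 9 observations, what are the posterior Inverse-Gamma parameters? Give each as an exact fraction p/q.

obs 1: x=5 → posterior Inverse-Gamma(25/2, 39/4)
obs 2: x=-3 → posterior Inverse-Gamma(13, 71/4)
obs 3: x=-7 → posterior Inverse-Gamma(27/2, 199/4)
obs 4: x=-6 → posterior Inverse-Gamma(14, 297/4)
obs 5: x=2 → posterior Inverse-Gamma(29/2, 299/4)
obs 6: x=-7 → posterior Inverse-Gamma(15, 427/4)
obs 7: x=-3/2 → posterior Inverse-Gamma(31/2, 879/8)
obs 8: x=-3/2 → posterior Inverse-Gamma(16, 113)
obs 9: x=-1 → posterior Inverse-Gamma(33/2, 115)

alpha=33/2, beta=115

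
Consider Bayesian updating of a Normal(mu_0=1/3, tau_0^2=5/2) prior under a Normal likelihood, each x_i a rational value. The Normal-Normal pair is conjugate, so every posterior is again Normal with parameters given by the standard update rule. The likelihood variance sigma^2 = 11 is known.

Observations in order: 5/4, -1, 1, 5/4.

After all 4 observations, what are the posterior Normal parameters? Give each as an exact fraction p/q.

obs 1: x=5/4 → posterior Normal(163/324, 55/27)
obs 2: x=-1 → posterior Normal(103/384, 55/32)
obs 3: x=1 → posterior Normal(163/444, 55/37)
obs 4: x=5/4 → posterior Normal(17/36, 55/42)

mu_0=17/36, tau_0^2=55/42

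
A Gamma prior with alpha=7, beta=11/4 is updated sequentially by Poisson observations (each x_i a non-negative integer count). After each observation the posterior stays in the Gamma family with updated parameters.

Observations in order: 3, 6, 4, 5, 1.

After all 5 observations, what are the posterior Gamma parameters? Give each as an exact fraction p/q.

alpha=26, beta=31/4

obs 1: x=3 → posterior Gamma(10, 15/4)
obs 2: x=6 → posterior Gamma(16, 19/4)
obs 3: x=4 → posterior Gamma(20, 23/4)
obs 4: x=5 → posterior Gamma(25, 27/4)
obs 5: x=1 → posterior Gamma(26, 31/4)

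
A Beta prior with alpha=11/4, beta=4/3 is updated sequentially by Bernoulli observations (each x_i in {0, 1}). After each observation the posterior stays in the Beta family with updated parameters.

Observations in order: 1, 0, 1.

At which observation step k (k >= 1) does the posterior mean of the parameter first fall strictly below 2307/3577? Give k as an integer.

obs 1: x=1 → posterior Beta(15/4, 4/3)
obs 2: x=0 → posterior Beta(15/4, 7/3)
obs 3: x=1 → posterior Beta(19/4, 7/3)

k = 2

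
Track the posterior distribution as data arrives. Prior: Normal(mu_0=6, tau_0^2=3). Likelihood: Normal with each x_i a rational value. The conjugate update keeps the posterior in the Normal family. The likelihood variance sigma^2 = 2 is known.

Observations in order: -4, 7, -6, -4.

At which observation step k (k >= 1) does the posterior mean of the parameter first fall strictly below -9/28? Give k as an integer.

obs 1: x=-4 → posterior Normal(0, 6/5)
obs 2: x=7 → posterior Normal(21/8, 3/4)
obs 3: x=-6 → posterior Normal(3/11, 6/11)
obs 4: x=-4 → posterior Normal(-9/14, 3/7)

k = 4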